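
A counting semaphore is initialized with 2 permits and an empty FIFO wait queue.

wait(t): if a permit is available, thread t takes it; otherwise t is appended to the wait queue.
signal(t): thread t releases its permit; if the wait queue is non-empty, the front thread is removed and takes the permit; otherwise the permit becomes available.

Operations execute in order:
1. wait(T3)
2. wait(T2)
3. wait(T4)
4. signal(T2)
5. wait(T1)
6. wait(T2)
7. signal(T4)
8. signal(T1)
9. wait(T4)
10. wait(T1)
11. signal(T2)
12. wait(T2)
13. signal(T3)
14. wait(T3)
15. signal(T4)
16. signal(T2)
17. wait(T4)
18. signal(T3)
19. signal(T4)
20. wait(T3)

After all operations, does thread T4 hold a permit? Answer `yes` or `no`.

Answer: no

Derivation:
Step 1: wait(T3) -> count=1 queue=[] holders={T3}
Step 2: wait(T2) -> count=0 queue=[] holders={T2,T3}
Step 3: wait(T4) -> count=0 queue=[T4] holders={T2,T3}
Step 4: signal(T2) -> count=0 queue=[] holders={T3,T4}
Step 5: wait(T1) -> count=0 queue=[T1] holders={T3,T4}
Step 6: wait(T2) -> count=0 queue=[T1,T2] holders={T3,T4}
Step 7: signal(T4) -> count=0 queue=[T2] holders={T1,T3}
Step 8: signal(T1) -> count=0 queue=[] holders={T2,T3}
Step 9: wait(T4) -> count=0 queue=[T4] holders={T2,T3}
Step 10: wait(T1) -> count=0 queue=[T4,T1] holders={T2,T3}
Step 11: signal(T2) -> count=0 queue=[T1] holders={T3,T4}
Step 12: wait(T2) -> count=0 queue=[T1,T2] holders={T3,T4}
Step 13: signal(T3) -> count=0 queue=[T2] holders={T1,T4}
Step 14: wait(T3) -> count=0 queue=[T2,T3] holders={T1,T4}
Step 15: signal(T4) -> count=0 queue=[T3] holders={T1,T2}
Step 16: signal(T2) -> count=0 queue=[] holders={T1,T3}
Step 17: wait(T4) -> count=0 queue=[T4] holders={T1,T3}
Step 18: signal(T3) -> count=0 queue=[] holders={T1,T4}
Step 19: signal(T4) -> count=1 queue=[] holders={T1}
Step 20: wait(T3) -> count=0 queue=[] holders={T1,T3}
Final holders: {T1,T3} -> T4 not in holders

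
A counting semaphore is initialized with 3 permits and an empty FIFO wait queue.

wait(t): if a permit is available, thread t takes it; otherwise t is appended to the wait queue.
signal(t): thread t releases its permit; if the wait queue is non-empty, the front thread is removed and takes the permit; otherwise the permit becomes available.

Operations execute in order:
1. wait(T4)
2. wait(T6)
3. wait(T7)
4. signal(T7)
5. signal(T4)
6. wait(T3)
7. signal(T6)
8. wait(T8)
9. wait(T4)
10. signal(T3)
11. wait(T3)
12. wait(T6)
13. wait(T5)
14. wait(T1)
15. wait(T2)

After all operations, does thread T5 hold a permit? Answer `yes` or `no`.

Step 1: wait(T4) -> count=2 queue=[] holders={T4}
Step 2: wait(T6) -> count=1 queue=[] holders={T4,T6}
Step 3: wait(T7) -> count=0 queue=[] holders={T4,T6,T7}
Step 4: signal(T7) -> count=1 queue=[] holders={T4,T6}
Step 5: signal(T4) -> count=2 queue=[] holders={T6}
Step 6: wait(T3) -> count=1 queue=[] holders={T3,T6}
Step 7: signal(T6) -> count=2 queue=[] holders={T3}
Step 8: wait(T8) -> count=1 queue=[] holders={T3,T8}
Step 9: wait(T4) -> count=0 queue=[] holders={T3,T4,T8}
Step 10: signal(T3) -> count=1 queue=[] holders={T4,T8}
Step 11: wait(T3) -> count=0 queue=[] holders={T3,T4,T8}
Step 12: wait(T6) -> count=0 queue=[T6] holders={T3,T4,T8}
Step 13: wait(T5) -> count=0 queue=[T6,T5] holders={T3,T4,T8}
Step 14: wait(T1) -> count=0 queue=[T6,T5,T1] holders={T3,T4,T8}
Step 15: wait(T2) -> count=0 queue=[T6,T5,T1,T2] holders={T3,T4,T8}
Final holders: {T3,T4,T8} -> T5 not in holders

Answer: no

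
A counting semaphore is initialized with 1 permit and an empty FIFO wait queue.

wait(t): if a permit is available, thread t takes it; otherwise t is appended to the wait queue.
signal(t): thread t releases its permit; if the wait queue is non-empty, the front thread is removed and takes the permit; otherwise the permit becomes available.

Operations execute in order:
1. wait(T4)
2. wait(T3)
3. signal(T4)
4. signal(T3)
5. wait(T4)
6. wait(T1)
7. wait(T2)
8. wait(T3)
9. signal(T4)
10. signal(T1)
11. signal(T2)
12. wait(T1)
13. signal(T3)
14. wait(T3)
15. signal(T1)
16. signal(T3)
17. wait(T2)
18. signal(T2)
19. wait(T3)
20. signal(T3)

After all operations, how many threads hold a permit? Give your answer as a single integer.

Step 1: wait(T4) -> count=0 queue=[] holders={T4}
Step 2: wait(T3) -> count=0 queue=[T3] holders={T4}
Step 3: signal(T4) -> count=0 queue=[] holders={T3}
Step 4: signal(T3) -> count=1 queue=[] holders={none}
Step 5: wait(T4) -> count=0 queue=[] holders={T4}
Step 6: wait(T1) -> count=0 queue=[T1] holders={T4}
Step 7: wait(T2) -> count=0 queue=[T1,T2] holders={T4}
Step 8: wait(T3) -> count=0 queue=[T1,T2,T3] holders={T4}
Step 9: signal(T4) -> count=0 queue=[T2,T3] holders={T1}
Step 10: signal(T1) -> count=0 queue=[T3] holders={T2}
Step 11: signal(T2) -> count=0 queue=[] holders={T3}
Step 12: wait(T1) -> count=0 queue=[T1] holders={T3}
Step 13: signal(T3) -> count=0 queue=[] holders={T1}
Step 14: wait(T3) -> count=0 queue=[T3] holders={T1}
Step 15: signal(T1) -> count=0 queue=[] holders={T3}
Step 16: signal(T3) -> count=1 queue=[] holders={none}
Step 17: wait(T2) -> count=0 queue=[] holders={T2}
Step 18: signal(T2) -> count=1 queue=[] holders={none}
Step 19: wait(T3) -> count=0 queue=[] holders={T3}
Step 20: signal(T3) -> count=1 queue=[] holders={none}
Final holders: {none} -> 0 thread(s)

Answer: 0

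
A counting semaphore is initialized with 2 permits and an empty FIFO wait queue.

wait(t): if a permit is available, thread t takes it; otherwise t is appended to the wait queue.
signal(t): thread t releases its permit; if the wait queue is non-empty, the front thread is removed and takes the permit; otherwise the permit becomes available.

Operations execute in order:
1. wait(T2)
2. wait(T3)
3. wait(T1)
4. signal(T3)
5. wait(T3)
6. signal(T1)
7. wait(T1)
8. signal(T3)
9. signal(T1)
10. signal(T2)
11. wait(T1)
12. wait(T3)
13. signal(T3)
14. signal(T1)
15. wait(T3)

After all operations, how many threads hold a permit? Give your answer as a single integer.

Step 1: wait(T2) -> count=1 queue=[] holders={T2}
Step 2: wait(T3) -> count=0 queue=[] holders={T2,T3}
Step 3: wait(T1) -> count=0 queue=[T1] holders={T2,T3}
Step 4: signal(T3) -> count=0 queue=[] holders={T1,T2}
Step 5: wait(T3) -> count=0 queue=[T3] holders={T1,T2}
Step 6: signal(T1) -> count=0 queue=[] holders={T2,T3}
Step 7: wait(T1) -> count=0 queue=[T1] holders={T2,T3}
Step 8: signal(T3) -> count=0 queue=[] holders={T1,T2}
Step 9: signal(T1) -> count=1 queue=[] holders={T2}
Step 10: signal(T2) -> count=2 queue=[] holders={none}
Step 11: wait(T1) -> count=1 queue=[] holders={T1}
Step 12: wait(T3) -> count=0 queue=[] holders={T1,T3}
Step 13: signal(T3) -> count=1 queue=[] holders={T1}
Step 14: signal(T1) -> count=2 queue=[] holders={none}
Step 15: wait(T3) -> count=1 queue=[] holders={T3}
Final holders: {T3} -> 1 thread(s)

Answer: 1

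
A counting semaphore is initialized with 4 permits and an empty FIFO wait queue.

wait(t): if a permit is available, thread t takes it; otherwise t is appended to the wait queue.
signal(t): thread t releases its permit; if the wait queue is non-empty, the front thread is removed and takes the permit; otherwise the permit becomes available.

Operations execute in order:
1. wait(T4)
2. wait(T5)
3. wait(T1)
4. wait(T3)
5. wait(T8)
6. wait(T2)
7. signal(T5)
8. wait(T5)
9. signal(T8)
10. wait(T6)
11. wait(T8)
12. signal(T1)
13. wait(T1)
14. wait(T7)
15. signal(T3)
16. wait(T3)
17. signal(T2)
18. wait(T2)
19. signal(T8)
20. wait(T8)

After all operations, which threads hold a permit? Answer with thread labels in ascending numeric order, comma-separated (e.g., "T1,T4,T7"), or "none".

Step 1: wait(T4) -> count=3 queue=[] holders={T4}
Step 2: wait(T5) -> count=2 queue=[] holders={T4,T5}
Step 3: wait(T1) -> count=1 queue=[] holders={T1,T4,T5}
Step 4: wait(T3) -> count=0 queue=[] holders={T1,T3,T4,T5}
Step 5: wait(T8) -> count=0 queue=[T8] holders={T1,T3,T4,T5}
Step 6: wait(T2) -> count=0 queue=[T8,T2] holders={T1,T3,T4,T5}
Step 7: signal(T5) -> count=0 queue=[T2] holders={T1,T3,T4,T8}
Step 8: wait(T5) -> count=0 queue=[T2,T5] holders={T1,T3,T4,T8}
Step 9: signal(T8) -> count=0 queue=[T5] holders={T1,T2,T3,T4}
Step 10: wait(T6) -> count=0 queue=[T5,T6] holders={T1,T2,T3,T4}
Step 11: wait(T8) -> count=0 queue=[T5,T6,T8] holders={T1,T2,T3,T4}
Step 12: signal(T1) -> count=0 queue=[T6,T8] holders={T2,T3,T4,T5}
Step 13: wait(T1) -> count=0 queue=[T6,T8,T1] holders={T2,T3,T4,T5}
Step 14: wait(T7) -> count=0 queue=[T6,T8,T1,T7] holders={T2,T3,T4,T5}
Step 15: signal(T3) -> count=0 queue=[T8,T1,T7] holders={T2,T4,T5,T6}
Step 16: wait(T3) -> count=0 queue=[T8,T1,T7,T3] holders={T2,T4,T5,T6}
Step 17: signal(T2) -> count=0 queue=[T1,T7,T3] holders={T4,T5,T6,T8}
Step 18: wait(T2) -> count=0 queue=[T1,T7,T3,T2] holders={T4,T5,T6,T8}
Step 19: signal(T8) -> count=0 queue=[T7,T3,T2] holders={T1,T4,T5,T6}
Step 20: wait(T8) -> count=0 queue=[T7,T3,T2,T8] holders={T1,T4,T5,T6}
Final holders: T1,T4,T5,T6

Answer: T1,T4,T5,T6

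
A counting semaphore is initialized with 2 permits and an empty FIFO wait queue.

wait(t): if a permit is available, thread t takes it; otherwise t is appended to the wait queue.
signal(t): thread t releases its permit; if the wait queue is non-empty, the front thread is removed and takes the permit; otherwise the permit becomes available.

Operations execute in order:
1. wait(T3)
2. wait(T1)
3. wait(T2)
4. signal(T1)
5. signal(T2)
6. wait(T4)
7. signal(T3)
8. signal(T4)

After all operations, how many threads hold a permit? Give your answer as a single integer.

Answer: 0

Derivation:
Step 1: wait(T3) -> count=1 queue=[] holders={T3}
Step 2: wait(T1) -> count=0 queue=[] holders={T1,T3}
Step 3: wait(T2) -> count=0 queue=[T2] holders={T1,T3}
Step 4: signal(T1) -> count=0 queue=[] holders={T2,T3}
Step 5: signal(T2) -> count=1 queue=[] holders={T3}
Step 6: wait(T4) -> count=0 queue=[] holders={T3,T4}
Step 7: signal(T3) -> count=1 queue=[] holders={T4}
Step 8: signal(T4) -> count=2 queue=[] holders={none}
Final holders: {none} -> 0 thread(s)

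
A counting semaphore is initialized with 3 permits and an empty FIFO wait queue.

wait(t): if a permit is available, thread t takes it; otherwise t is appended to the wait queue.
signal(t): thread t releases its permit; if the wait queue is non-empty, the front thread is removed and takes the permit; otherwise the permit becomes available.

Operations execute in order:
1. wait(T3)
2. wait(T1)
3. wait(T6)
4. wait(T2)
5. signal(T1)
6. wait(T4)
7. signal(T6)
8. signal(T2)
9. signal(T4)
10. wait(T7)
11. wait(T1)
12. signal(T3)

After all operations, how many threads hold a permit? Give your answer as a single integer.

Answer: 2

Derivation:
Step 1: wait(T3) -> count=2 queue=[] holders={T3}
Step 2: wait(T1) -> count=1 queue=[] holders={T1,T3}
Step 3: wait(T6) -> count=0 queue=[] holders={T1,T3,T6}
Step 4: wait(T2) -> count=0 queue=[T2] holders={T1,T3,T6}
Step 5: signal(T1) -> count=0 queue=[] holders={T2,T3,T6}
Step 6: wait(T4) -> count=0 queue=[T4] holders={T2,T3,T6}
Step 7: signal(T6) -> count=0 queue=[] holders={T2,T3,T4}
Step 8: signal(T2) -> count=1 queue=[] holders={T3,T4}
Step 9: signal(T4) -> count=2 queue=[] holders={T3}
Step 10: wait(T7) -> count=1 queue=[] holders={T3,T7}
Step 11: wait(T1) -> count=0 queue=[] holders={T1,T3,T7}
Step 12: signal(T3) -> count=1 queue=[] holders={T1,T7}
Final holders: {T1,T7} -> 2 thread(s)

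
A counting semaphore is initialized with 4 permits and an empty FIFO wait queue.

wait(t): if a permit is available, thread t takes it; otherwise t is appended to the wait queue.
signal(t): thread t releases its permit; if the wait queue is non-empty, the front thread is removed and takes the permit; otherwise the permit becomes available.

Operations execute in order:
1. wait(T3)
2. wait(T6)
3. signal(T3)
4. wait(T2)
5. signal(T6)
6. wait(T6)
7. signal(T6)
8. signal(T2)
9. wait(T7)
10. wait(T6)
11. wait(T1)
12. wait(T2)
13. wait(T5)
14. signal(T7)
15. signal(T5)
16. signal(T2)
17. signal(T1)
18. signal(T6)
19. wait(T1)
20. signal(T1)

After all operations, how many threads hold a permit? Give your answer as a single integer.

Answer: 0

Derivation:
Step 1: wait(T3) -> count=3 queue=[] holders={T3}
Step 2: wait(T6) -> count=2 queue=[] holders={T3,T6}
Step 3: signal(T3) -> count=3 queue=[] holders={T6}
Step 4: wait(T2) -> count=2 queue=[] holders={T2,T6}
Step 5: signal(T6) -> count=3 queue=[] holders={T2}
Step 6: wait(T6) -> count=2 queue=[] holders={T2,T6}
Step 7: signal(T6) -> count=3 queue=[] holders={T2}
Step 8: signal(T2) -> count=4 queue=[] holders={none}
Step 9: wait(T7) -> count=3 queue=[] holders={T7}
Step 10: wait(T6) -> count=2 queue=[] holders={T6,T7}
Step 11: wait(T1) -> count=1 queue=[] holders={T1,T6,T7}
Step 12: wait(T2) -> count=0 queue=[] holders={T1,T2,T6,T7}
Step 13: wait(T5) -> count=0 queue=[T5] holders={T1,T2,T6,T7}
Step 14: signal(T7) -> count=0 queue=[] holders={T1,T2,T5,T6}
Step 15: signal(T5) -> count=1 queue=[] holders={T1,T2,T6}
Step 16: signal(T2) -> count=2 queue=[] holders={T1,T6}
Step 17: signal(T1) -> count=3 queue=[] holders={T6}
Step 18: signal(T6) -> count=4 queue=[] holders={none}
Step 19: wait(T1) -> count=3 queue=[] holders={T1}
Step 20: signal(T1) -> count=4 queue=[] holders={none}
Final holders: {none} -> 0 thread(s)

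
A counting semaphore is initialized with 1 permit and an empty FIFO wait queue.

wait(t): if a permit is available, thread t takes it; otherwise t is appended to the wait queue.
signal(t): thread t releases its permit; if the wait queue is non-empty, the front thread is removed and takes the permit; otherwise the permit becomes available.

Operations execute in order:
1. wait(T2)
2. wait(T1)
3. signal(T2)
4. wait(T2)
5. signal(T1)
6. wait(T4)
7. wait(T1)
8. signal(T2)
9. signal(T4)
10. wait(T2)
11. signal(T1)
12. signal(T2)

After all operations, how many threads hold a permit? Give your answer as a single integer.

Step 1: wait(T2) -> count=0 queue=[] holders={T2}
Step 2: wait(T1) -> count=0 queue=[T1] holders={T2}
Step 3: signal(T2) -> count=0 queue=[] holders={T1}
Step 4: wait(T2) -> count=0 queue=[T2] holders={T1}
Step 5: signal(T1) -> count=0 queue=[] holders={T2}
Step 6: wait(T4) -> count=0 queue=[T4] holders={T2}
Step 7: wait(T1) -> count=0 queue=[T4,T1] holders={T2}
Step 8: signal(T2) -> count=0 queue=[T1] holders={T4}
Step 9: signal(T4) -> count=0 queue=[] holders={T1}
Step 10: wait(T2) -> count=0 queue=[T2] holders={T1}
Step 11: signal(T1) -> count=0 queue=[] holders={T2}
Step 12: signal(T2) -> count=1 queue=[] holders={none}
Final holders: {none} -> 0 thread(s)

Answer: 0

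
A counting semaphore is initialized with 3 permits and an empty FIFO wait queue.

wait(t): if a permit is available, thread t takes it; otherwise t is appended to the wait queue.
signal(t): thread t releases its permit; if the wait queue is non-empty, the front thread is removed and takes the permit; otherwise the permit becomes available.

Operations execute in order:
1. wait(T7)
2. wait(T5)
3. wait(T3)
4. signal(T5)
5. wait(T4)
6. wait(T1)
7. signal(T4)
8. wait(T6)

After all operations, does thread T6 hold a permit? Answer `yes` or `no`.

Answer: no

Derivation:
Step 1: wait(T7) -> count=2 queue=[] holders={T7}
Step 2: wait(T5) -> count=1 queue=[] holders={T5,T7}
Step 3: wait(T3) -> count=0 queue=[] holders={T3,T5,T7}
Step 4: signal(T5) -> count=1 queue=[] holders={T3,T7}
Step 5: wait(T4) -> count=0 queue=[] holders={T3,T4,T7}
Step 6: wait(T1) -> count=0 queue=[T1] holders={T3,T4,T7}
Step 7: signal(T4) -> count=0 queue=[] holders={T1,T3,T7}
Step 8: wait(T6) -> count=0 queue=[T6] holders={T1,T3,T7}
Final holders: {T1,T3,T7} -> T6 not in holders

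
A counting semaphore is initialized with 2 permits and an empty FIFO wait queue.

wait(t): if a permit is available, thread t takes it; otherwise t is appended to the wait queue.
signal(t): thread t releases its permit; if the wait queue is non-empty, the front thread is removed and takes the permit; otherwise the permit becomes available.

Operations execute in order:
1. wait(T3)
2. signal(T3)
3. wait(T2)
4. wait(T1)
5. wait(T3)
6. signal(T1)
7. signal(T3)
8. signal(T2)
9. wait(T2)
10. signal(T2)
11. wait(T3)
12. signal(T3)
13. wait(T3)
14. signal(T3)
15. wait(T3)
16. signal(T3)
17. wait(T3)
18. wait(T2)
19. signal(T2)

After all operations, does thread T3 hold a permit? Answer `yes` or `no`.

Step 1: wait(T3) -> count=1 queue=[] holders={T3}
Step 2: signal(T3) -> count=2 queue=[] holders={none}
Step 3: wait(T2) -> count=1 queue=[] holders={T2}
Step 4: wait(T1) -> count=0 queue=[] holders={T1,T2}
Step 5: wait(T3) -> count=0 queue=[T3] holders={T1,T2}
Step 6: signal(T1) -> count=0 queue=[] holders={T2,T3}
Step 7: signal(T3) -> count=1 queue=[] holders={T2}
Step 8: signal(T2) -> count=2 queue=[] holders={none}
Step 9: wait(T2) -> count=1 queue=[] holders={T2}
Step 10: signal(T2) -> count=2 queue=[] holders={none}
Step 11: wait(T3) -> count=1 queue=[] holders={T3}
Step 12: signal(T3) -> count=2 queue=[] holders={none}
Step 13: wait(T3) -> count=1 queue=[] holders={T3}
Step 14: signal(T3) -> count=2 queue=[] holders={none}
Step 15: wait(T3) -> count=1 queue=[] holders={T3}
Step 16: signal(T3) -> count=2 queue=[] holders={none}
Step 17: wait(T3) -> count=1 queue=[] holders={T3}
Step 18: wait(T2) -> count=0 queue=[] holders={T2,T3}
Step 19: signal(T2) -> count=1 queue=[] holders={T3}
Final holders: {T3} -> T3 in holders

Answer: yes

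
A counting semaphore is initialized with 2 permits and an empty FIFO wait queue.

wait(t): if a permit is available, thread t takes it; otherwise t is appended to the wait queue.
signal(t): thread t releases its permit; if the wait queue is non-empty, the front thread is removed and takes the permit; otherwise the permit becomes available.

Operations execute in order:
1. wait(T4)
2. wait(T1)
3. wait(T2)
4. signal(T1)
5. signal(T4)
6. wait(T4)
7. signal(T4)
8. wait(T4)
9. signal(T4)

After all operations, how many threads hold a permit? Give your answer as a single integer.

Answer: 1

Derivation:
Step 1: wait(T4) -> count=1 queue=[] holders={T4}
Step 2: wait(T1) -> count=0 queue=[] holders={T1,T4}
Step 3: wait(T2) -> count=0 queue=[T2] holders={T1,T4}
Step 4: signal(T1) -> count=0 queue=[] holders={T2,T4}
Step 5: signal(T4) -> count=1 queue=[] holders={T2}
Step 6: wait(T4) -> count=0 queue=[] holders={T2,T4}
Step 7: signal(T4) -> count=1 queue=[] holders={T2}
Step 8: wait(T4) -> count=0 queue=[] holders={T2,T4}
Step 9: signal(T4) -> count=1 queue=[] holders={T2}
Final holders: {T2} -> 1 thread(s)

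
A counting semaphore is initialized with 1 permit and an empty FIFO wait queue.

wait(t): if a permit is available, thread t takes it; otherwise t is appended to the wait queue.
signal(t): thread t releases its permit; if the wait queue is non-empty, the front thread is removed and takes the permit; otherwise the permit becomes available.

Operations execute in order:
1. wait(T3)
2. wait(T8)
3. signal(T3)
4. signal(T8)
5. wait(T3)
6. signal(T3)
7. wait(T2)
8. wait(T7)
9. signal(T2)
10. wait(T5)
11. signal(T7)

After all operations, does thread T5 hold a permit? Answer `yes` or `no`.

Step 1: wait(T3) -> count=0 queue=[] holders={T3}
Step 2: wait(T8) -> count=0 queue=[T8] holders={T3}
Step 3: signal(T3) -> count=0 queue=[] holders={T8}
Step 4: signal(T8) -> count=1 queue=[] holders={none}
Step 5: wait(T3) -> count=0 queue=[] holders={T3}
Step 6: signal(T3) -> count=1 queue=[] holders={none}
Step 7: wait(T2) -> count=0 queue=[] holders={T2}
Step 8: wait(T7) -> count=0 queue=[T7] holders={T2}
Step 9: signal(T2) -> count=0 queue=[] holders={T7}
Step 10: wait(T5) -> count=0 queue=[T5] holders={T7}
Step 11: signal(T7) -> count=0 queue=[] holders={T5}
Final holders: {T5} -> T5 in holders

Answer: yes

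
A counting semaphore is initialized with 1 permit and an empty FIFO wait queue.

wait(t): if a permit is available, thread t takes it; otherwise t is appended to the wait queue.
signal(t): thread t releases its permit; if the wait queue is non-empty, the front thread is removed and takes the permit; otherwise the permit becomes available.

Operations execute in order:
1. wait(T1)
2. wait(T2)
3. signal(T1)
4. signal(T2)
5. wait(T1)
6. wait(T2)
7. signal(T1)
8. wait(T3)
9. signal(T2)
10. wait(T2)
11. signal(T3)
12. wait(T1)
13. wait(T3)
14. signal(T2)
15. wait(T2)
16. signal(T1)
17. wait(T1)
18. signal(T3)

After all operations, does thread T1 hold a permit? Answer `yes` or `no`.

Step 1: wait(T1) -> count=0 queue=[] holders={T1}
Step 2: wait(T2) -> count=0 queue=[T2] holders={T1}
Step 3: signal(T1) -> count=0 queue=[] holders={T2}
Step 4: signal(T2) -> count=1 queue=[] holders={none}
Step 5: wait(T1) -> count=0 queue=[] holders={T1}
Step 6: wait(T2) -> count=0 queue=[T2] holders={T1}
Step 7: signal(T1) -> count=0 queue=[] holders={T2}
Step 8: wait(T3) -> count=0 queue=[T3] holders={T2}
Step 9: signal(T2) -> count=0 queue=[] holders={T3}
Step 10: wait(T2) -> count=0 queue=[T2] holders={T3}
Step 11: signal(T3) -> count=0 queue=[] holders={T2}
Step 12: wait(T1) -> count=0 queue=[T1] holders={T2}
Step 13: wait(T3) -> count=0 queue=[T1,T3] holders={T2}
Step 14: signal(T2) -> count=0 queue=[T3] holders={T1}
Step 15: wait(T2) -> count=0 queue=[T3,T2] holders={T1}
Step 16: signal(T1) -> count=0 queue=[T2] holders={T3}
Step 17: wait(T1) -> count=0 queue=[T2,T1] holders={T3}
Step 18: signal(T3) -> count=0 queue=[T1] holders={T2}
Final holders: {T2} -> T1 not in holders

Answer: no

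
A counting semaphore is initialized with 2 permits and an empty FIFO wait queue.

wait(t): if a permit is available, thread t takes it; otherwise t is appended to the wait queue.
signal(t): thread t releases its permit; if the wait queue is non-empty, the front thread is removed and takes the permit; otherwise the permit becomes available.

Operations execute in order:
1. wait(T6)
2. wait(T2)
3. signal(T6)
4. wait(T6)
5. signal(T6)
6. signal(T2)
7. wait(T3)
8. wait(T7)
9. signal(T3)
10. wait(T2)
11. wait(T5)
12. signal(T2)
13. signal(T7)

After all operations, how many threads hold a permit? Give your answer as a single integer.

Answer: 1

Derivation:
Step 1: wait(T6) -> count=1 queue=[] holders={T6}
Step 2: wait(T2) -> count=0 queue=[] holders={T2,T6}
Step 3: signal(T6) -> count=1 queue=[] holders={T2}
Step 4: wait(T6) -> count=0 queue=[] holders={T2,T6}
Step 5: signal(T6) -> count=1 queue=[] holders={T2}
Step 6: signal(T2) -> count=2 queue=[] holders={none}
Step 7: wait(T3) -> count=1 queue=[] holders={T3}
Step 8: wait(T7) -> count=0 queue=[] holders={T3,T7}
Step 9: signal(T3) -> count=1 queue=[] holders={T7}
Step 10: wait(T2) -> count=0 queue=[] holders={T2,T7}
Step 11: wait(T5) -> count=0 queue=[T5] holders={T2,T7}
Step 12: signal(T2) -> count=0 queue=[] holders={T5,T7}
Step 13: signal(T7) -> count=1 queue=[] holders={T5}
Final holders: {T5} -> 1 thread(s)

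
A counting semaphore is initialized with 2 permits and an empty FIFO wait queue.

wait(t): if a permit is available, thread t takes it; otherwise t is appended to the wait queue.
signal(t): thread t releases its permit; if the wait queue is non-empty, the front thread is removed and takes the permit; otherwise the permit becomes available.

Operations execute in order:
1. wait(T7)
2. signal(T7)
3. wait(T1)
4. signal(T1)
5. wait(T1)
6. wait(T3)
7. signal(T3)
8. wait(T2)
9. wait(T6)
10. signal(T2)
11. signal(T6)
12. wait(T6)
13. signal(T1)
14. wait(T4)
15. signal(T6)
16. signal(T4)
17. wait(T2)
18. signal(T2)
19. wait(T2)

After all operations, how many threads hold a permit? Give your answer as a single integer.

Answer: 1

Derivation:
Step 1: wait(T7) -> count=1 queue=[] holders={T7}
Step 2: signal(T7) -> count=2 queue=[] holders={none}
Step 3: wait(T1) -> count=1 queue=[] holders={T1}
Step 4: signal(T1) -> count=2 queue=[] holders={none}
Step 5: wait(T1) -> count=1 queue=[] holders={T1}
Step 6: wait(T3) -> count=0 queue=[] holders={T1,T3}
Step 7: signal(T3) -> count=1 queue=[] holders={T1}
Step 8: wait(T2) -> count=0 queue=[] holders={T1,T2}
Step 9: wait(T6) -> count=0 queue=[T6] holders={T1,T2}
Step 10: signal(T2) -> count=0 queue=[] holders={T1,T6}
Step 11: signal(T6) -> count=1 queue=[] holders={T1}
Step 12: wait(T6) -> count=0 queue=[] holders={T1,T6}
Step 13: signal(T1) -> count=1 queue=[] holders={T6}
Step 14: wait(T4) -> count=0 queue=[] holders={T4,T6}
Step 15: signal(T6) -> count=1 queue=[] holders={T4}
Step 16: signal(T4) -> count=2 queue=[] holders={none}
Step 17: wait(T2) -> count=1 queue=[] holders={T2}
Step 18: signal(T2) -> count=2 queue=[] holders={none}
Step 19: wait(T2) -> count=1 queue=[] holders={T2}
Final holders: {T2} -> 1 thread(s)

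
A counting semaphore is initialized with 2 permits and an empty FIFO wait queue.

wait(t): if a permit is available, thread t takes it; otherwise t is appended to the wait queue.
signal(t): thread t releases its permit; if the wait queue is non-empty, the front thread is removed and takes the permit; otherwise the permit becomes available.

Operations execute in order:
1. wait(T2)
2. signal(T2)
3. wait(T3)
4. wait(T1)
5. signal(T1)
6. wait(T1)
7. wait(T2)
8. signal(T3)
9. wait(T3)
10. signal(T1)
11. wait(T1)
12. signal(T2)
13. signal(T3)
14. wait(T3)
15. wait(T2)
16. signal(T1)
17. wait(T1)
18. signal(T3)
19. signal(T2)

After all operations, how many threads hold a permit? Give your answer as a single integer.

Answer: 1

Derivation:
Step 1: wait(T2) -> count=1 queue=[] holders={T2}
Step 2: signal(T2) -> count=2 queue=[] holders={none}
Step 3: wait(T3) -> count=1 queue=[] holders={T3}
Step 4: wait(T1) -> count=0 queue=[] holders={T1,T3}
Step 5: signal(T1) -> count=1 queue=[] holders={T3}
Step 6: wait(T1) -> count=0 queue=[] holders={T1,T3}
Step 7: wait(T2) -> count=0 queue=[T2] holders={T1,T3}
Step 8: signal(T3) -> count=0 queue=[] holders={T1,T2}
Step 9: wait(T3) -> count=0 queue=[T3] holders={T1,T2}
Step 10: signal(T1) -> count=0 queue=[] holders={T2,T3}
Step 11: wait(T1) -> count=0 queue=[T1] holders={T2,T3}
Step 12: signal(T2) -> count=0 queue=[] holders={T1,T3}
Step 13: signal(T3) -> count=1 queue=[] holders={T1}
Step 14: wait(T3) -> count=0 queue=[] holders={T1,T3}
Step 15: wait(T2) -> count=0 queue=[T2] holders={T1,T3}
Step 16: signal(T1) -> count=0 queue=[] holders={T2,T3}
Step 17: wait(T1) -> count=0 queue=[T1] holders={T2,T3}
Step 18: signal(T3) -> count=0 queue=[] holders={T1,T2}
Step 19: signal(T2) -> count=1 queue=[] holders={T1}
Final holders: {T1} -> 1 thread(s)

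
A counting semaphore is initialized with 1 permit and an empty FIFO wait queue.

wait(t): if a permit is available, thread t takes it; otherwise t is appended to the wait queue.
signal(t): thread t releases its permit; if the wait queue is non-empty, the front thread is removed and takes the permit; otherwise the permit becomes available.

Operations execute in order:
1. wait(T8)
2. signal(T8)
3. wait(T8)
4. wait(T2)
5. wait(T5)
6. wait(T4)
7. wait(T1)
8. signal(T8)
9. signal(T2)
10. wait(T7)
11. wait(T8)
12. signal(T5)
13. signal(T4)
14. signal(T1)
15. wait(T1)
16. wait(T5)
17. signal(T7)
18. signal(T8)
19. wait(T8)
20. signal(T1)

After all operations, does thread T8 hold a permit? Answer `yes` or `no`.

Step 1: wait(T8) -> count=0 queue=[] holders={T8}
Step 2: signal(T8) -> count=1 queue=[] holders={none}
Step 3: wait(T8) -> count=0 queue=[] holders={T8}
Step 4: wait(T2) -> count=0 queue=[T2] holders={T8}
Step 5: wait(T5) -> count=0 queue=[T2,T5] holders={T8}
Step 6: wait(T4) -> count=0 queue=[T2,T5,T4] holders={T8}
Step 7: wait(T1) -> count=0 queue=[T2,T5,T4,T1] holders={T8}
Step 8: signal(T8) -> count=0 queue=[T5,T4,T1] holders={T2}
Step 9: signal(T2) -> count=0 queue=[T4,T1] holders={T5}
Step 10: wait(T7) -> count=0 queue=[T4,T1,T7] holders={T5}
Step 11: wait(T8) -> count=0 queue=[T4,T1,T7,T8] holders={T5}
Step 12: signal(T5) -> count=0 queue=[T1,T7,T8] holders={T4}
Step 13: signal(T4) -> count=0 queue=[T7,T8] holders={T1}
Step 14: signal(T1) -> count=0 queue=[T8] holders={T7}
Step 15: wait(T1) -> count=0 queue=[T8,T1] holders={T7}
Step 16: wait(T5) -> count=0 queue=[T8,T1,T5] holders={T7}
Step 17: signal(T7) -> count=0 queue=[T1,T5] holders={T8}
Step 18: signal(T8) -> count=0 queue=[T5] holders={T1}
Step 19: wait(T8) -> count=0 queue=[T5,T8] holders={T1}
Step 20: signal(T1) -> count=0 queue=[T8] holders={T5}
Final holders: {T5} -> T8 not in holders

Answer: no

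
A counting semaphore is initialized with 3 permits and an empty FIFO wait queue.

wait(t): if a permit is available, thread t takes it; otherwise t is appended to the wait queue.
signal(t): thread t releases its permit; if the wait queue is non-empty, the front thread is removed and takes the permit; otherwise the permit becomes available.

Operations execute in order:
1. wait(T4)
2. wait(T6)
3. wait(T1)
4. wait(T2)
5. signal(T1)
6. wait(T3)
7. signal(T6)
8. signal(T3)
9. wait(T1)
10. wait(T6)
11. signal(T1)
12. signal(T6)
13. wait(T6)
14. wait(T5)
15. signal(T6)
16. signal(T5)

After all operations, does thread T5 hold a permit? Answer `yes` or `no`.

Step 1: wait(T4) -> count=2 queue=[] holders={T4}
Step 2: wait(T6) -> count=1 queue=[] holders={T4,T6}
Step 3: wait(T1) -> count=0 queue=[] holders={T1,T4,T6}
Step 4: wait(T2) -> count=0 queue=[T2] holders={T1,T4,T6}
Step 5: signal(T1) -> count=0 queue=[] holders={T2,T4,T6}
Step 6: wait(T3) -> count=0 queue=[T3] holders={T2,T4,T6}
Step 7: signal(T6) -> count=0 queue=[] holders={T2,T3,T4}
Step 8: signal(T3) -> count=1 queue=[] holders={T2,T4}
Step 9: wait(T1) -> count=0 queue=[] holders={T1,T2,T4}
Step 10: wait(T6) -> count=0 queue=[T6] holders={T1,T2,T4}
Step 11: signal(T1) -> count=0 queue=[] holders={T2,T4,T6}
Step 12: signal(T6) -> count=1 queue=[] holders={T2,T4}
Step 13: wait(T6) -> count=0 queue=[] holders={T2,T4,T6}
Step 14: wait(T5) -> count=0 queue=[T5] holders={T2,T4,T6}
Step 15: signal(T6) -> count=0 queue=[] holders={T2,T4,T5}
Step 16: signal(T5) -> count=1 queue=[] holders={T2,T4}
Final holders: {T2,T4} -> T5 not in holders

Answer: no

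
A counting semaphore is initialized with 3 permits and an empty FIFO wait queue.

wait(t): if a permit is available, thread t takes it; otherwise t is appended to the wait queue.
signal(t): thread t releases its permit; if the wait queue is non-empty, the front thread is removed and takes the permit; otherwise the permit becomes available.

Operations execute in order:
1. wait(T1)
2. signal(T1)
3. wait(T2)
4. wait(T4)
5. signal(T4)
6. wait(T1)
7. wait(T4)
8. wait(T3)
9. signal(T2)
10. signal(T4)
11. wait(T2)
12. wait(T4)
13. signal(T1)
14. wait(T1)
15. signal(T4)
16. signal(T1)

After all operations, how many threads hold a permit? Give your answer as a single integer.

Answer: 2

Derivation:
Step 1: wait(T1) -> count=2 queue=[] holders={T1}
Step 2: signal(T1) -> count=3 queue=[] holders={none}
Step 3: wait(T2) -> count=2 queue=[] holders={T2}
Step 4: wait(T4) -> count=1 queue=[] holders={T2,T4}
Step 5: signal(T4) -> count=2 queue=[] holders={T2}
Step 6: wait(T1) -> count=1 queue=[] holders={T1,T2}
Step 7: wait(T4) -> count=0 queue=[] holders={T1,T2,T4}
Step 8: wait(T3) -> count=0 queue=[T3] holders={T1,T2,T4}
Step 9: signal(T2) -> count=0 queue=[] holders={T1,T3,T4}
Step 10: signal(T4) -> count=1 queue=[] holders={T1,T3}
Step 11: wait(T2) -> count=0 queue=[] holders={T1,T2,T3}
Step 12: wait(T4) -> count=0 queue=[T4] holders={T1,T2,T3}
Step 13: signal(T1) -> count=0 queue=[] holders={T2,T3,T4}
Step 14: wait(T1) -> count=0 queue=[T1] holders={T2,T3,T4}
Step 15: signal(T4) -> count=0 queue=[] holders={T1,T2,T3}
Step 16: signal(T1) -> count=1 queue=[] holders={T2,T3}
Final holders: {T2,T3} -> 2 thread(s)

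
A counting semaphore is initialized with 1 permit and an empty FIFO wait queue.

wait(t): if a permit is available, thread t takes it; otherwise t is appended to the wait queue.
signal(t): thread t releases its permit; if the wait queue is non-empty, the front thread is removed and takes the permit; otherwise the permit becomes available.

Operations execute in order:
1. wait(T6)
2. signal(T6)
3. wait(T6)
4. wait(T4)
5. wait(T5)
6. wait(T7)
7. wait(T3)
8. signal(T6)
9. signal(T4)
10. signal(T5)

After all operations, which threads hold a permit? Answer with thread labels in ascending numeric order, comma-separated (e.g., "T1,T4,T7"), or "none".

Step 1: wait(T6) -> count=0 queue=[] holders={T6}
Step 2: signal(T6) -> count=1 queue=[] holders={none}
Step 3: wait(T6) -> count=0 queue=[] holders={T6}
Step 4: wait(T4) -> count=0 queue=[T4] holders={T6}
Step 5: wait(T5) -> count=0 queue=[T4,T5] holders={T6}
Step 6: wait(T7) -> count=0 queue=[T4,T5,T7] holders={T6}
Step 7: wait(T3) -> count=0 queue=[T4,T5,T7,T3] holders={T6}
Step 8: signal(T6) -> count=0 queue=[T5,T7,T3] holders={T4}
Step 9: signal(T4) -> count=0 queue=[T7,T3] holders={T5}
Step 10: signal(T5) -> count=0 queue=[T3] holders={T7}
Final holders: T7

Answer: T7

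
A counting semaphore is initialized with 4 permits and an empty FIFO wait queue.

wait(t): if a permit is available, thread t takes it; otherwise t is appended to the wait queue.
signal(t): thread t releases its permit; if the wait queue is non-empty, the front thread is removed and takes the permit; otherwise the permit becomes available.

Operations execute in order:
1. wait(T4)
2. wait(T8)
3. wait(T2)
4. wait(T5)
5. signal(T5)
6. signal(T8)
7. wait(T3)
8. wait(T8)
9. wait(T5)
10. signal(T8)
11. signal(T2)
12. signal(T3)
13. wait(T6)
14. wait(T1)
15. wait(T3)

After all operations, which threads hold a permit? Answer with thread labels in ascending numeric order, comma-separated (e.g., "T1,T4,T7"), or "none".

Answer: T1,T4,T5,T6

Derivation:
Step 1: wait(T4) -> count=3 queue=[] holders={T4}
Step 2: wait(T8) -> count=2 queue=[] holders={T4,T8}
Step 3: wait(T2) -> count=1 queue=[] holders={T2,T4,T8}
Step 4: wait(T5) -> count=0 queue=[] holders={T2,T4,T5,T8}
Step 5: signal(T5) -> count=1 queue=[] holders={T2,T4,T8}
Step 6: signal(T8) -> count=2 queue=[] holders={T2,T4}
Step 7: wait(T3) -> count=1 queue=[] holders={T2,T3,T4}
Step 8: wait(T8) -> count=0 queue=[] holders={T2,T3,T4,T8}
Step 9: wait(T5) -> count=0 queue=[T5] holders={T2,T3,T4,T8}
Step 10: signal(T8) -> count=0 queue=[] holders={T2,T3,T4,T5}
Step 11: signal(T2) -> count=1 queue=[] holders={T3,T4,T5}
Step 12: signal(T3) -> count=2 queue=[] holders={T4,T5}
Step 13: wait(T6) -> count=1 queue=[] holders={T4,T5,T6}
Step 14: wait(T1) -> count=0 queue=[] holders={T1,T4,T5,T6}
Step 15: wait(T3) -> count=0 queue=[T3] holders={T1,T4,T5,T6}
Final holders: T1,T4,T5,T6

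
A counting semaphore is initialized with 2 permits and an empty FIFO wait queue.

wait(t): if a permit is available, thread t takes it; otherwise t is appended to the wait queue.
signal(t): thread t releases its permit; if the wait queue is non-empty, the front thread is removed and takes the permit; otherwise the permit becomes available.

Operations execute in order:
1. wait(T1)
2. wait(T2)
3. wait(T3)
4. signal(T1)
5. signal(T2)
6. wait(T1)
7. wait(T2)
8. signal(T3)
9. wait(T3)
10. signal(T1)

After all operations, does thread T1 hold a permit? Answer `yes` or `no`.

Step 1: wait(T1) -> count=1 queue=[] holders={T1}
Step 2: wait(T2) -> count=0 queue=[] holders={T1,T2}
Step 3: wait(T3) -> count=0 queue=[T3] holders={T1,T2}
Step 4: signal(T1) -> count=0 queue=[] holders={T2,T3}
Step 5: signal(T2) -> count=1 queue=[] holders={T3}
Step 6: wait(T1) -> count=0 queue=[] holders={T1,T3}
Step 7: wait(T2) -> count=0 queue=[T2] holders={T1,T3}
Step 8: signal(T3) -> count=0 queue=[] holders={T1,T2}
Step 9: wait(T3) -> count=0 queue=[T3] holders={T1,T2}
Step 10: signal(T1) -> count=0 queue=[] holders={T2,T3}
Final holders: {T2,T3} -> T1 not in holders

Answer: no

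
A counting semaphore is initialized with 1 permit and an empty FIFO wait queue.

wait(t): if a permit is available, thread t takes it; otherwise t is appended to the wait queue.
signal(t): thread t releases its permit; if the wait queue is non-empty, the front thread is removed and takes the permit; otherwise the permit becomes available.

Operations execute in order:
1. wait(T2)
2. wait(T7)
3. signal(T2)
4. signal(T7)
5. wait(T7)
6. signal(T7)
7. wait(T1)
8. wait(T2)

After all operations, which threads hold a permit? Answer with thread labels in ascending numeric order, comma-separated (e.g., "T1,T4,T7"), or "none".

Step 1: wait(T2) -> count=0 queue=[] holders={T2}
Step 2: wait(T7) -> count=0 queue=[T7] holders={T2}
Step 3: signal(T2) -> count=0 queue=[] holders={T7}
Step 4: signal(T7) -> count=1 queue=[] holders={none}
Step 5: wait(T7) -> count=0 queue=[] holders={T7}
Step 6: signal(T7) -> count=1 queue=[] holders={none}
Step 7: wait(T1) -> count=0 queue=[] holders={T1}
Step 8: wait(T2) -> count=0 queue=[T2] holders={T1}
Final holders: T1

Answer: T1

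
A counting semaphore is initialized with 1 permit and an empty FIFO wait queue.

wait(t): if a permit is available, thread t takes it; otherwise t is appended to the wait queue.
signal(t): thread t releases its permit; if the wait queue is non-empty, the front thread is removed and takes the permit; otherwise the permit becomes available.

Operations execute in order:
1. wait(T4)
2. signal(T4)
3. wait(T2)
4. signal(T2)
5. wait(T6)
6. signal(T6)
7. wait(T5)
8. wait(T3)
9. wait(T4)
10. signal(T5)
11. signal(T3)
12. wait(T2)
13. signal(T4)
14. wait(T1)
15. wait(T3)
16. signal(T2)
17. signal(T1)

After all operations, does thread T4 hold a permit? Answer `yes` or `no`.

Step 1: wait(T4) -> count=0 queue=[] holders={T4}
Step 2: signal(T4) -> count=1 queue=[] holders={none}
Step 3: wait(T2) -> count=0 queue=[] holders={T2}
Step 4: signal(T2) -> count=1 queue=[] holders={none}
Step 5: wait(T6) -> count=0 queue=[] holders={T6}
Step 6: signal(T6) -> count=1 queue=[] holders={none}
Step 7: wait(T5) -> count=0 queue=[] holders={T5}
Step 8: wait(T3) -> count=0 queue=[T3] holders={T5}
Step 9: wait(T4) -> count=0 queue=[T3,T4] holders={T5}
Step 10: signal(T5) -> count=0 queue=[T4] holders={T3}
Step 11: signal(T3) -> count=0 queue=[] holders={T4}
Step 12: wait(T2) -> count=0 queue=[T2] holders={T4}
Step 13: signal(T4) -> count=0 queue=[] holders={T2}
Step 14: wait(T1) -> count=0 queue=[T1] holders={T2}
Step 15: wait(T3) -> count=0 queue=[T1,T3] holders={T2}
Step 16: signal(T2) -> count=0 queue=[T3] holders={T1}
Step 17: signal(T1) -> count=0 queue=[] holders={T3}
Final holders: {T3} -> T4 not in holders

Answer: no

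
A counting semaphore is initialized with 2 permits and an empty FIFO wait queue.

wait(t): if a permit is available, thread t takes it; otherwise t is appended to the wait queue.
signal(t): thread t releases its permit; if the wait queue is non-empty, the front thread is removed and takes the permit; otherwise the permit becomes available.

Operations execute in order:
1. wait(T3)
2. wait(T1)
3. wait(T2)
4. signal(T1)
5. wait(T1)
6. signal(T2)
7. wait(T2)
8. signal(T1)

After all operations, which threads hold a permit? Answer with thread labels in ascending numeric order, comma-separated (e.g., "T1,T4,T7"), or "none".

Step 1: wait(T3) -> count=1 queue=[] holders={T3}
Step 2: wait(T1) -> count=0 queue=[] holders={T1,T3}
Step 3: wait(T2) -> count=0 queue=[T2] holders={T1,T3}
Step 4: signal(T1) -> count=0 queue=[] holders={T2,T3}
Step 5: wait(T1) -> count=0 queue=[T1] holders={T2,T3}
Step 6: signal(T2) -> count=0 queue=[] holders={T1,T3}
Step 7: wait(T2) -> count=0 queue=[T2] holders={T1,T3}
Step 8: signal(T1) -> count=0 queue=[] holders={T2,T3}
Final holders: T2,T3

Answer: T2,T3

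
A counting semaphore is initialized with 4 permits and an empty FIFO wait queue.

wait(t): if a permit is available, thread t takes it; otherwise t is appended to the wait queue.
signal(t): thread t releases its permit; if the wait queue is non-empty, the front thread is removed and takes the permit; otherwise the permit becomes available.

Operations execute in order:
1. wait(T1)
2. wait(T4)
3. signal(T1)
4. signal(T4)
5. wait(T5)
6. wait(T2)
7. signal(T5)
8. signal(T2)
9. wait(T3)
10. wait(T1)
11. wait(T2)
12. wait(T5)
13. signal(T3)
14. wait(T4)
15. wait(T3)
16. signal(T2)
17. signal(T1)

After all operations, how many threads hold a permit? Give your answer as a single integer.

Step 1: wait(T1) -> count=3 queue=[] holders={T1}
Step 2: wait(T4) -> count=2 queue=[] holders={T1,T4}
Step 3: signal(T1) -> count=3 queue=[] holders={T4}
Step 4: signal(T4) -> count=4 queue=[] holders={none}
Step 5: wait(T5) -> count=3 queue=[] holders={T5}
Step 6: wait(T2) -> count=2 queue=[] holders={T2,T5}
Step 7: signal(T5) -> count=3 queue=[] holders={T2}
Step 8: signal(T2) -> count=4 queue=[] holders={none}
Step 9: wait(T3) -> count=3 queue=[] holders={T3}
Step 10: wait(T1) -> count=2 queue=[] holders={T1,T3}
Step 11: wait(T2) -> count=1 queue=[] holders={T1,T2,T3}
Step 12: wait(T5) -> count=0 queue=[] holders={T1,T2,T3,T5}
Step 13: signal(T3) -> count=1 queue=[] holders={T1,T2,T5}
Step 14: wait(T4) -> count=0 queue=[] holders={T1,T2,T4,T5}
Step 15: wait(T3) -> count=0 queue=[T3] holders={T1,T2,T4,T5}
Step 16: signal(T2) -> count=0 queue=[] holders={T1,T3,T4,T5}
Step 17: signal(T1) -> count=1 queue=[] holders={T3,T4,T5}
Final holders: {T3,T4,T5} -> 3 thread(s)

Answer: 3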